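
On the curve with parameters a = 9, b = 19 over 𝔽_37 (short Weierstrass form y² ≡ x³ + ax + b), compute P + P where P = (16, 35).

(5, 2)

tangent at (16, 35): λ = (3·16² + 9)/(2·35) ≡ 0/33. 33⁻¹ ≡ 9 (mod 37), so λ ≡ 0·9 ≡ 0.
  x = λ² - 16 - 16 = 0 - 32 ≡ 5; y = λ·(16 - 5) - 35 ≡ 2. → (5, 2)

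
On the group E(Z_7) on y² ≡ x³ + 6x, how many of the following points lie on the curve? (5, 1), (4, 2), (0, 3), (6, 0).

3

(5, 1): 1² ≡ 1, rhs ≡ 1 → on.
(4, 2): 2² ≡ 4, rhs ≡ 4 → on.
(0, 3): 3² ≡ 2, rhs ≡ 0 → off.
(6, 0): 0² ≡ 0, rhs ≡ 0 → on.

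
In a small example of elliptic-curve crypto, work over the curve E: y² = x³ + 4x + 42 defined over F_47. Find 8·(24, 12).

(7, 32)

Write P = (24, 12).
Repeated addition: build up to 8P.
2P: tangent at (24, 12): λ = (3·24² + 4)/(2·12) ≡ 40/24. 24⁻¹ ≡ 2 (mod 47), so λ ≡ 40·2 ≡ 33.
  x = λ² - 24 - 24 = 1089 - 48 ≡ 7; y = λ·(24 - 7) - 12 ≡ 32. → (7, 32)
3P: (7, 32) + (24, 12). λ = (12 - 32)/(24 - 7) ≡ 27/17 mod 47. 17⁻¹ ≡ 36 (mod 47), so λ ≡ 32.
  x = λ² - 7 - 24 = 1024 - 31 ≡ 6; y = λ·(7 - 6) - 32 ≡ 0. → (6, 0)
4P: (6, 0) + (24, 12). λ = (12 - 0)/(24 - 6) ≡ 12/18 mod 47. 18⁻¹ ≡ 34 (mod 47), so λ ≡ 32.
  x = λ² - 6 - 24 = 1024 - 30 ≡ 7; y = λ·(6 - 7) - 0 ≡ 15. → (7, 15)
5P: (7, 15) + (24, 12). λ = (12 - 15)/(24 - 7) ≡ 44/17 mod 47. 17⁻¹ ≡ 36 (mod 47), so λ ≡ 33.
  x = λ² - 7 - 24 = 1089 - 31 ≡ 24; y = λ·(7 - 24) - 15 ≡ 35. → (24, 35)
6P: (24, 35) + (24, 12): same x and y₁ ≡ -y₂, so the sum is O.
7P: O + (24, 12) = (24, 12) (identity).
8P: tangent at (24, 12): λ = (3·24² + 4)/(2·12) ≡ 40/24. 24⁻¹ ≡ 2 (mod 47), so λ ≡ 40·2 ≡ 33.
  x = λ² - 24 - 24 = 1089 - 48 ≡ 7; y = λ·(24 - 7) - 12 ≡ 32. → (7, 32)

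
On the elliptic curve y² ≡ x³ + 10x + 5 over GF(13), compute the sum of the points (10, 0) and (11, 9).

(8, 5)

(10, 0) + (11, 9). λ = (9 - 0)/(11 - 10) ≡ 9/1 mod 13. 1⁻¹ ≡ 1 (mod 13), so λ ≡ 9.
  x = λ² - 10 - 11 = 81 - 21 ≡ 8; y = λ·(10 - 8) - 0 ≡ 5. → (8, 5)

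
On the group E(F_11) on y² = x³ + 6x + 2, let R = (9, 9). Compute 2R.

(5, 6)

tangent at (9, 9): λ = (3·9² + 6)/(2·9) ≡ 7/7. 7⁻¹ ≡ 8 (mod 11) since 7·8 = 56 ≡ 1, so λ ≡ 7·8 ≡ 1.
  x = λ² - 9 - 9 = 1 - 18 ≡ 5; y = λ·(9 - 5) - 9 ≡ 6. → (5, 6)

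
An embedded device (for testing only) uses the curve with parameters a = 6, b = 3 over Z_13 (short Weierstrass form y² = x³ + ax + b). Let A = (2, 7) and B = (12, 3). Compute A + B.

(8, 11)

(2, 7) + (12, 3). λ = (3 - 7)/(12 - 2) ≡ 9/10 mod 13. 10⁻¹ ≡ 4 (mod 13), so λ ≡ 10.
  x = λ² - 2 - 12 = 100 - 14 ≡ 8; y = λ·(2 - 8) - 7 ≡ 11. → (8, 11)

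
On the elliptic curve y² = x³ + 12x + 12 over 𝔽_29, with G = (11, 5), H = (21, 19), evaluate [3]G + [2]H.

(14, 13)

First 3G:
Repeated addition: build up to 3G.
2G: tangent at (11, 5): λ = (3·11² + 12)/(2·5) ≡ 27/10. 10⁻¹ ≡ 3 (mod 29), so λ ≡ 27·3 ≡ 23.
  x = λ² - 11 - 11 = 529 - 22 ≡ 14; y = λ·(11 - 14) - 5 ≡ 13. → (14, 13)
3G: (14, 13) + (11, 5). λ = (5 - 13)/(11 - 14) ≡ 21/26 mod 29. 26⁻¹ ≡ 19 (mod 29) since 26·19 = 494 ≡ 1, so λ ≡ 22.
  x = λ² - 14 - 11 = 484 - 25 ≡ 24; y = λ·(14 - 24) - 13 ≡ 28. → (24, 28)
3G = (24, 28).
Next 2H:
Repeated addition: build up to 2H.
2H: tangent at (21, 19): λ = (3·21² + 12)/(2·19) ≡ 1/9. 9⁻¹ ≡ 13 (mod 29) since 9·13 = 117 ≡ 1, so λ ≡ 1·13 ≡ 13.
  x = λ² - 21 - 21 = 169 - 42 ≡ 11; y = λ·(21 - 11) - 19 ≡ 24. → (11, 24)
2H = (11, 24).
Finally 3G + 2H:
(24, 28) + (11, 24). λ = (24 - 28)/(11 - 24) ≡ 25/16 mod 29. 16⁻¹ ≡ 20 (mod 29), so λ ≡ 7.
  x = λ² - 24 - 11 = 49 - 35 ≡ 14; y = λ·(24 - 14) - 28 ≡ 13. → (14, 13)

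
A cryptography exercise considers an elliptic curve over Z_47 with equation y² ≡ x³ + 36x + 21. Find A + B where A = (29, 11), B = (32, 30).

(0, 16)

(29, 11) + (32, 30). λ = (30 - 11)/(32 - 29) ≡ 19/3 mod 47. 3⁻¹ ≡ 16 (mod 47), so λ ≡ 22.
  x = λ² - 29 - 32 = 484 - 61 ≡ 0; y = λ·(29 - 0) - 11 ≡ 16. → (0, 16)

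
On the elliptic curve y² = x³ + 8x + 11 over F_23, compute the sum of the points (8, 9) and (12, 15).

(8, 9) + (12, 15). λ = (15 - 9)/(12 - 8) ≡ 6/4 mod 23. 4⁻¹ ≡ 6 (mod 23), so λ ≡ 13.
  x = λ² - 8 - 12 = 169 - 20 ≡ 11; y = λ·(8 - 11) - 9 ≡ 21. → (11, 21)

(11, 21)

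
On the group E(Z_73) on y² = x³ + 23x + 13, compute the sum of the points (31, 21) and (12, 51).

(24, 64)

(31, 21) + (12, 51). λ = (51 - 21)/(12 - 31) ≡ 30/54 mod 73. 54⁻¹ ≡ 23 (mod 73) since 54·23 = 1242 ≡ 1, so λ ≡ 33.
  x = λ² - 31 - 12 = 1089 - 43 ≡ 24; y = λ·(31 - 24) - 21 ≡ 64. → (24, 64)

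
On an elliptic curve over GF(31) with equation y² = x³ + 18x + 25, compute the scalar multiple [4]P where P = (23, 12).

(13, 21)

Double-and-add on 4 = (100)₂. Start with P = (23, 12) for the leading 1-bit.
double: tangent at (23, 12): λ = (3·23² + 18)/(2·12) ≡ 24/24. 24⁻¹ ≡ 22 (mod 31) since 24·22 = 528 ≡ 1, so λ ≡ 24·22 ≡ 1.
  x = λ² - 23 - 23 = 1 - 46 ≡ 17; y = λ·(23 - 17) - 12 ≡ 25. → (17, 25)
double: tangent at (17, 25): λ = (3·17² + 18)/(2·25) ≡ 17/19. 19⁻¹ ≡ 18 (mod 31) since 19·18 = 342 ≡ 1, so λ ≡ 17·18 ≡ 27.
  x = λ² - 17 - 17 = 729 - 34 ≡ 13; y = λ·(17 - 13) - 25 ≡ 21. → (13, 21)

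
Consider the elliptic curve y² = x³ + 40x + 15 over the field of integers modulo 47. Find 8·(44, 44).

Write G = (44, 44).
Double-and-add on 8 = (1000)₂. Start with G = (44, 44) for the leading 1-bit.
double: tangent at (44, 44): λ = (3·44² + 40)/(2·44) ≡ 20/41. 41⁻¹ ≡ 39 (mod 47) since 41·39 = 1599 ≡ 1, so λ ≡ 20·39 ≡ 28.
  x = λ² - 44 - 44 = 784 - 88 ≡ 38; y = λ·(44 - 38) - 44 ≡ 30. → (38, 30)
double: tangent at (38, 30): λ = (3·38² + 40)/(2·30) ≡ 1/13. 13⁻¹ ≡ 29 (mod 47), so λ ≡ 1·29 ≡ 29.
  x = λ² - 38 - 38 = 841 - 76 ≡ 13; y = λ·(38 - 13) - 30 ≡ 37. → (13, 37)
double: tangent at (13, 37): λ = (3·13² + 40)/(2·37) ≡ 30/27. 27⁻¹ ≡ 7 (mod 47) since 27·7 = 189 ≡ 1, so λ ≡ 30·7 ≡ 22.
  x = λ² - 13 - 13 = 484 - 26 ≡ 35; y = λ·(13 - 35) - 37 ≡ 43. → (35, 43)

(35, 43)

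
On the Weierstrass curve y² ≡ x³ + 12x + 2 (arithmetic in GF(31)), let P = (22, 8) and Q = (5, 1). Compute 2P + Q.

(29, 30)

First 2P:
Repeated addition: build up to 2P.
2P: tangent at (22, 8): λ = (3·22² + 12)/(2·8) ≡ 7/16. 16⁻¹ ≡ 2 (mod 31) since 16·2 = 32 ≡ 1, so λ ≡ 7·2 ≡ 14.
  x = λ² - 22 - 22 = 196 - 44 ≡ 28; y = λ·(22 - 28) - 8 ≡ 1. → (28, 1)
2P = (28, 1).
Finally 2P + Q:
(28, 1) + (5, 1). λ = (1 - 1)/(5 - 28) ≡ 0/8 mod 31. 8⁻¹ ≡ 4 (mod 31) since 8·4 = 32 ≡ 1, so λ ≡ 0.
  x = λ² - 28 - 5 = 0 - 33 ≡ 29; y = λ·(28 - 29) - 1 ≡ 30. → (29, 30)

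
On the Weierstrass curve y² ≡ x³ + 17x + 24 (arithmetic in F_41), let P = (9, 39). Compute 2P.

(25, 17)

tangent at (9, 39): λ = (3·9² + 17)/(2·39) ≡ 14/37. 37⁻¹ ≡ 10 (mod 41) since 37·10 = 370 ≡ 1, so λ ≡ 14·10 ≡ 17.
  x = λ² - 9 - 9 = 289 - 18 ≡ 25; y = λ·(9 - 25) - 39 ≡ 17. → (25, 17)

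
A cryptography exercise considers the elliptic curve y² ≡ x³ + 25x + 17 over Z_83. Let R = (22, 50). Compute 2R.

tangent at (22, 50): λ = (3·22² + 25)/(2·50) ≡ 66/17. 17⁻¹ ≡ 44 (mod 83), so λ ≡ 66·44 ≡ 82.
  x = λ² - 22 - 22 = 6724 - 44 ≡ 40; y = λ·(22 - 40) - 50 ≡ 51. → (40, 51)

(40, 51)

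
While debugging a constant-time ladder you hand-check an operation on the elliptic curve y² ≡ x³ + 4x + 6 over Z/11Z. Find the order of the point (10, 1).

2P: tangent at (10, 1): λ = (3·10² + 4)/(2·1) ≡ 7/2. 2⁻¹ ≡ 6 (mod 11) since 2·6 = 12 ≡ 1, so λ ≡ 7·6 ≡ 9.
  x = λ² - 10 - 10 = 81 - 20 ≡ 6; y = λ·(10 - 6) - 1 ≡ 2. → (6, 2)
3P: (6, 2) + (10, 1). λ = (1 - 2)/(10 - 6) ≡ 10/4 mod 11. 4⁻¹ ≡ 3 (mod 11), so λ ≡ 8.
  x = λ² - 6 - 10 = 64 - 16 ≡ 4; y = λ·(6 - 4) - 2 ≡ 3. → (4, 3)
4P: (4, 3) + (10, 1). λ = (1 - 3)/(10 - 4) ≡ 9/6 mod 11. 6⁻¹ ≡ 2 (mod 11), so λ ≡ 7.
  x = λ² - 4 - 10 = 49 - 14 ≡ 2; y = λ·(4 - 2) - 3 ≡ 0. → (2, 0)
5P: (2, 0) + (10, 1). λ = (1 - 0)/(10 - 2) ≡ 1/8 mod 11. 8⁻¹ ≡ 7 (mod 11) since 8·7 = 56 ≡ 1, so λ ≡ 7.
  x = λ² - 2 - 10 = 49 - 12 ≡ 4; y = λ·(2 - 4) - 0 ≡ 8. → (4, 8)
6P: (4, 8) + (10, 1). λ = (1 - 8)/(10 - 4) ≡ 4/6 mod 11. 6⁻¹ ≡ 2 (mod 11) since 6·2 = 12 ≡ 1, so λ ≡ 8.
  x = λ² - 4 - 10 = 64 - 14 ≡ 6; y = λ·(4 - 6) - 8 ≡ 9. → (6, 9)
7P: (6, 9) + (10, 1). λ = (1 - 9)/(10 - 6) ≡ 3/4 mod 11. 4⁻¹ ≡ 3 (mod 11), so λ ≡ 9.
  x = λ² - 6 - 10 = 81 - 16 ≡ 10; y = λ·(6 - 10) - 9 ≡ 10. → (10, 10)
8P: (10, 10) + (10, 1): same x and y₁ ≡ -y₂, so the sum is O.
8P = O, so the order is 8.

8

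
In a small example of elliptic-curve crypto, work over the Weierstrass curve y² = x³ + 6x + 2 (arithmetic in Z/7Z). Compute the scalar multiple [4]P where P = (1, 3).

(0, 4)

Double-and-add on 4 = (100)₂. Start with P = (1, 3) for the leading 1-bit.
double: tangent at (1, 3): λ = (3·1² + 6)/(2·3) ≡ 2/6. 6⁻¹ ≡ 6 (mod 7), so λ ≡ 2·6 ≡ 5.
  x = λ² - 1 - 1 = 25 - 2 ≡ 2; y = λ·(1 - 2) - 3 ≡ 6. → (2, 6)
double: tangent at (2, 6): λ = (3·2² + 6)/(2·6) ≡ 4/5. 5⁻¹ ≡ 3 (mod 7) since 5·3 = 15 ≡ 1, so λ ≡ 4·3 ≡ 5.
  x = λ² - 2 - 2 = 25 - 4 ≡ 0; y = λ·(2 - 0) - 6 ≡ 4. → (0, 4)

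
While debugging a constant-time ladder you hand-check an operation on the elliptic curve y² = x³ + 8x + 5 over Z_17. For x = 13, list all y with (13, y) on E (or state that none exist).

none

x³ + 8x + 5 = 2306 ≡ 11 (mod 17).
11 is a non-residue mod 17; no y exists.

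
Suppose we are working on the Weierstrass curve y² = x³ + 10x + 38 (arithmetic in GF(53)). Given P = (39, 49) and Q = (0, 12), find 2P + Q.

(25, 15)

First 2P:
Repeated addition: build up to 2P.
2P: tangent at (39, 49): λ = (3·39² + 10)/(2·49) ≡ 15/45. 45⁻¹ ≡ 33 (mod 53), so λ ≡ 15·33 ≡ 18.
  x = λ² - 39 - 39 = 324 - 78 ≡ 34; y = λ·(39 - 34) - 49 ≡ 41. → (34, 41)
2P = (34, 41).
Finally 2P + Q:
(34, 41) + (0, 12). λ = (12 - 41)/(0 - 34) ≡ 24/19 mod 53. 19⁻¹ ≡ 14 (mod 53), so λ ≡ 18.
  x = λ² - 34 - 0 = 324 - 34 ≡ 25; y = λ·(34 - 25) - 41 ≡ 15. → (25, 15)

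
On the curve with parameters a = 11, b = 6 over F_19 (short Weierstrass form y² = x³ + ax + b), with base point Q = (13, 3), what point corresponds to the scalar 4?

(2, 13)

Repeated addition: build up to 4Q.
2Q: tangent at (13, 3): λ = (3·13² + 11)/(2·3) ≡ 5/6. 6⁻¹ ≡ 16 (mod 19), so λ ≡ 5·16 ≡ 4.
  x = λ² - 13 - 13 = 16 - 26 ≡ 9; y = λ·(13 - 9) - 3 ≡ 13. → (9, 13)
3Q: (9, 13) + (13, 3). λ = (3 - 13)/(13 - 9) ≡ 9/4 mod 19. 4⁻¹ ≡ 5 (mod 19) since 4·5 = 20 ≡ 1, so λ ≡ 7.
  x = λ² - 9 - 13 = 49 - 22 ≡ 8; y = λ·(9 - 8) - 13 ≡ 13. → (8, 13)
4Q: (8, 13) + (13, 3). λ = (3 - 13)/(13 - 8) ≡ 9/5 mod 19. 5⁻¹ ≡ 4 (mod 19) since 5·4 = 20 ≡ 1, so λ ≡ 17.
  x = λ² - 8 - 13 = 289 - 21 ≡ 2; y = λ·(8 - 2) - 13 ≡ 13. → (2, 13)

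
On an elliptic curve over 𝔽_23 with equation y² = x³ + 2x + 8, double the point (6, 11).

(13, 0)

tangent at (6, 11): λ = (3·6² + 2)/(2·11) ≡ 18/22. 22⁻¹ ≡ 22 (mod 23), so λ ≡ 18·22 ≡ 5.
  x = λ² - 6 - 6 = 25 - 12 ≡ 13; y = λ·(6 - 13) - 11 ≡ 0. → (13, 0)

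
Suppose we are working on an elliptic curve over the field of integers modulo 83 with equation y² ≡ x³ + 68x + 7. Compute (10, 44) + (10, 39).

The two points share x = 10 and their y-coordinates satisfy 44 + 39 ≡ 0 (mod 83), so they are inverses. Their sum is 𝒪.

O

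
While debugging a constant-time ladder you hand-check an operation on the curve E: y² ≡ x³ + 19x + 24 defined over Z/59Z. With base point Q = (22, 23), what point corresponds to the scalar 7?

(41, 24)

Double-and-add on 7 = (111)₂. Start with Q = (22, 23) for the leading 1-bit.
double: tangent at (22, 23): λ = (3·22² + 19)/(2·23) ≡ 55/46. 46⁻¹ ≡ 9 (mod 59) since 46·9 = 414 ≡ 1, so λ ≡ 55·9 ≡ 23.
  x = λ² - 22 - 22 = 529 - 44 ≡ 13; y = λ·(22 - 13) - 23 ≡ 7. → (13, 7)
add Q: (13, 7) + (22, 23). λ = (23 - 7)/(22 - 13) ≡ 16/9 mod 59. 9⁻¹ ≡ 46 (mod 59), so λ ≡ 28.
  x = λ² - 13 - 22 = 784 - 35 ≡ 41; y = λ·(13 - 41) - 7 ≡ 35. → (41, 35)
double: tangent at (41, 35): λ = (3·41² + 19)/(2·35) ≡ 47/11. 11⁻¹ ≡ 43 (mod 59), so λ ≡ 47·43 ≡ 15.
  x = λ² - 41 - 41 = 225 - 82 ≡ 25; y = λ·(41 - 25) - 35 ≡ 28. → (25, 28)
add Q: (25, 28) + (22, 23). λ = (23 - 28)/(22 - 25) ≡ 54/56 mod 59. 56⁻¹ ≡ 39 (mod 59), so λ ≡ 41.
  x = λ² - 25 - 22 = 1681 - 47 ≡ 41; y = λ·(25 - 41) - 28 ≡ 24. → (41, 24)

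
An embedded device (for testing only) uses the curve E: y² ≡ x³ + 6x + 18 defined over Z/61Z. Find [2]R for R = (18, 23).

(28, 19)

tangent at (18, 23): λ = (3·18² + 6)/(2·23) ≡ 2/46. 46⁻¹ ≡ 4 (mod 61), so λ ≡ 2·4 ≡ 8.
  x = λ² - 18 - 18 = 64 - 36 ≡ 28; y = λ·(18 - 28) - 23 ≡ 19. → (28, 19)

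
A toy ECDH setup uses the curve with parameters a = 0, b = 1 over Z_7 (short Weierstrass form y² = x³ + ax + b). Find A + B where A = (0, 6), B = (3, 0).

(1, 3)

(0, 6) + (3, 0). λ = (0 - 6)/(3 - 0) ≡ 1/3 mod 7. 3⁻¹ ≡ 5 (mod 7) since 3·5 = 15 ≡ 1, so λ ≡ 5.
  x = λ² - 0 - 3 = 25 - 3 ≡ 1; y = λ·(0 - 1) - 6 ≡ 3. → (1, 3)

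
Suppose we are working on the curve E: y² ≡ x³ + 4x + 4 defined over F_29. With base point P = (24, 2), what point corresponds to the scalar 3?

Repeated addition: build up to 3P.
2P: tangent at (24, 2): λ = (3·24² + 4)/(2·2) ≡ 21/4. 4⁻¹ ≡ 22 (mod 29) since 4·22 = 88 ≡ 1, so λ ≡ 21·22 ≡ 27.
  x = λ² - 24 - 24 = 729 - 48 ≡ 14; y = λ·(24 - 14) - 2 ≡ 7. → (14, 7)
3P: (14, 7) + (24, 2). λ = (2 - 7)/(24 - 14) ≡ 24/10 mod 29. 10⁻¹ ≡ 3 (mod 29) since 10·3 = 30 ≡ 1, so λ ≡ 14.
  x = λ² - 14 - 24 = 196 - 38 ≡ 13; y = λ·(14 - 13) - 7 ≡ 7. → (13, 7)

(13, 7)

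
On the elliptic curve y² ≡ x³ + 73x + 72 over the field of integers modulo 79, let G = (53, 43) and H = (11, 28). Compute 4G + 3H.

(3, 70)

First 4G:
Repeated addition: build up to 4G.
2G: tangent at (53, 43): λ = (3·53² + 73)/(2·43) ≡ 47/7. 7⁻¹ ≡ 34 (mod 79) since 7·34 = 238 ≡ 1, so λ ≡ 47·34 ≡ 18.
  x = λ² - 53 - 53 = 324 - 106 ≡ 60; y = λ·(53 - 60) - 43 ≡ 68. → (60, 68)
3G: (60, 68) + (53, 43). λ = (43 - 68)/(53 - 60) ≡ 54/72 mod 79. 72⁻¹ ≡ 45 (mod 79) since 72·45 = 3240 ≡ 1, so λ ≡ 60.
  x = λ² - 60 - 53 = 3600 - 113 ≡ 11; y = λ·(60 - 11) - 68 ≡ 28. → (11, 28)
4G: (11, 28) + (53, 43). λ = (43 - 28)/(53 - 11) ≡ 15/42 mod 79. 42⁻¹ ≡ 32 (mod 79) since 42·32 = 1344 ≡ 1, so λ ≡ 6.
  x = λ² - 11 - 53 = 36 - 64 ≡ 51; y = λ·(11 - 51) - 28 ≡ 48. → (51, 48)
4G = (51, 48).
Next 3H:
Repeated addition: build up to 3H.
2H: tangent at (11, 28): λ = (3·11² + 73)/(2·28) ≡ 41/56. 56⁻¹ ≡ 24 (mod 79) since 56·24 = 1344 ≡ 1, so λ ≡ 41·24 ≡ 36.
  x = λ² - 11 - 11 = 1296 - 22 ≡ 10; y = λ·(11 - 10) - 28 ≡ 8. → (10, 8)
3H: (10, 8) + (11, 28). λ = (28 - 8)/(11 - 10) ≡ 20/1 mod 79. 1⁻¹ ≡ 1 (mod 79) since 1·1 = 1 ≡ 1, so λ ≡ 20.
  x = λ² - 10 - 11 = 400 - 21 ≡ 63; y = λ·(10 - 63) - 8 ≡ 38. → (63, 38)
3H = (63, 38).
Finally 4G + 3H:
(51, 48) + (63, 38). λ = (38 - 48)/(63 - 51) ≡ 69/12 mod 79. 12⁻¹ ≡ 33 (mod 79) since 12·33 = 396 ≡ 1, so λ ≡ 65.
  x = λ² - 51 - 63 = 4225 - 114 ≡ 3; y = λ·(51 - 3) - 48 ≡ 70. → (3, 70)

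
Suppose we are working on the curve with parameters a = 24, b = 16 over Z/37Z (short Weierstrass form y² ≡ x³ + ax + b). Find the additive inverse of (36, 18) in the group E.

(36, 19)

-(36, 18) = (36, -18 mod 37) = (36, 19).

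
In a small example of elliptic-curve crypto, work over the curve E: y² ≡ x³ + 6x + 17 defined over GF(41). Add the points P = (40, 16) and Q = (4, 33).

(2, 23)

(40, 16) + (4, 33). λ = (33 - 16)/(4 - 40) ≡ 17/5 mod 41. 5⁻¹ ≡ 33 (mod 41), so λ ≡ 28.
  x = λ² - 40 - 4 = 784 - 44 ≡ 2; y = λ·(40 - 2) - 16 ≡ 23. → (2, 23)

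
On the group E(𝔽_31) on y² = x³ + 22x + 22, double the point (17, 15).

tangent at (17, 15): λ = (3·17² + 22)/(2·15) ≡ 21/30. 30⁻¹ ≡ 30 (mod 31), so λ ≡ 21·30 ≡ 10.
  x = λ² - 17 - 17 = 100 - 34 ≡ 4; y = λ·(17 - 4) - 15 ≡ 22. → (4, 22)

(4, 22)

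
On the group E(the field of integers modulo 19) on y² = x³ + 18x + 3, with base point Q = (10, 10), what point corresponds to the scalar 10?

(16, 13)

Repeated addition: build up to 10Q.
2Q: tangent at (10, 10): λ = (3·10² + 18)/(2·10) ≡ 14/1. 1⁻¹ ≡ 1 (mod 19), so λ ≡ 14·1 ≡ 14.
  x = λ² - 10 - 10 = 196 - 20 ≡ 5; y = λ·(10 - 5) - 10 ≡ 3. → (5, 3)
3Q: (5, 3) + (10, 10). λ = (10 - 3)/(10 - 5) ≡ 7/5 mod 19. 5⁻¹ ≡ 4 (mod 19), so λ ≡ 9.
  x = λ² - 5 - 10 = 81 - 15 ≡ 9; y = λ·(5 - 9) - 3 ≡ 18. → (9, 18)
4Q: (9, 18) + (10, 10). λ = (10 - 18)/(10 - 9) ≡ 11/1 mod 19. 1⁻¹ ≡ 1 (mod 19) since 1·1 = 1 ≡ 1, so λ ≡ 11.
  x = λ² - 9 - 10 = 121 - 19 ≡ 7; y = λ·(9 - 7) - 18 ≡ 4. → (7, 4)
5Q: (7, 4) + (10, 10). λ = (10 - 4)/(10 - 7) ≡ 6/3 mod 19. 3⁻¹ ≡ 13 (mod 19), so λ ≡ 2.
  x = λ² - 7 - 10 = 4 - 17 ≡ 6; y = λ·(7 - 6) - 4 ≡ 17. → (6, 17)
6Q: (6, 17) + (10, 10). λ = (10 - 17)/(10 - 6) ≡ 12/4 mod 19. 4⁻¹ ≡ 5 (mod 19), so λ ≡ 3.
  x = λ² - 6 - 10 = 9 - 16 ≡ 12; y = λ·(6 - 12) - 17 ≡ 3. → (12, 3)
7Q: (12, 3) + (10, 10). λ = (10 - 3)/(10 - 12) ≡ 7/17 mod 19. 17⁻¹ ≡ 9 (mod 19), so λ ≡ 6.
  x = λ² - 12 - 10 = 36 - 22 ≡ 14; y = λ·(12 - 14) - 3 ≡ 4. → (14, 4)
8Q: (14, 4) + (10, 10). λ = (10 - 4)/(10 - 14) ≡ 6/15 mod 19. 15⁻¹ ≡ 14 (mod 19), so λ ≡ 8.
  x = λ² - 14 - 10 = 64 - 24 ≡ 2; y = λ·(14 - 2) - 4 ≡ 16. → (2, 16)
9Q: (2, 16) + (10, 10). λ = (10 - 16)/(10 - 2) ≡ 13/8 mod 19. 8⁻¹ ≡ 12 (mod 19) since 8·12 = 96 ≡ 1, so λ ≡ 4.
  x = λ² - 2 - 10 = 16 - 12 ≡ 4; y = λ·(2 - 4) - 16 ≡ 14. → (4, 14)
10Q: (4, 14) + (10, 10). λ = (10 - 14)/(10 - 4) ≡ 15/6 mod 19. 6⁻¹ ≡ 16 (mod 19) since 6·16 = 96 ≡ 1, so λ ≡ 12.
  x = λ² - 4 - 10 = 144 - 14 ≡ 16; y = λ·(4 - 16) - 14 ≡ 13. → (16, 13)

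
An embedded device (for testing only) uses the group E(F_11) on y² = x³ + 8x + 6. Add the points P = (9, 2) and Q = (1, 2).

(1, 9)

(9, 2) + (1, 2). λ = (2 - 2)/(1 - 9) ≡ 0/3 mod 11. 3⁻¹ ≡ 4 (mod 11) since 3·4 = 12 ≡ 1, so λ ≡ 0.
  x = λ² - 9 - 1 = 0 - 10 ≡ 1; y = λ·(9 - 1) - 2 ≡ 9. → (1, 9)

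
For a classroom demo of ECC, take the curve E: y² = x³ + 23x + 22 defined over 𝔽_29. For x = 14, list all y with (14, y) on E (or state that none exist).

none

x³ + 23x + 22 = 3088 ≡ 14 (mod 29).
14 is a non-residue mod 29; no y exists.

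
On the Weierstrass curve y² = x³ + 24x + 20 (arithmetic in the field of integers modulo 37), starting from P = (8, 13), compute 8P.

Repeated addition: build up to 8P.
2P: tangent at (8, 13): λ = (3·8² + 24)/(2·13) ≡ 31/26. 26⁻¹ ≡ 10 (mod 37), so λ ≡ 31·10 ≡ 14.
  x = λ² - 8 - 8 = 196 - 16 ≡ 32; y = λ·(8 - 32) - 13 ≡ 21. → (32, 21)
3P: (32, 21) + (8, 13). λ = (13 - 21)/(8 - 32) ≡ 29/13 mod 37. 13⁻¹ ≡ 20 (mod 37) since 13·20 = 260 ≡ 1, so λ ≡ 25.
  x = λ² - 32 - 8 = 625 - 40 ≡ 30; y = λ·(32 - 30) - 21 ≡ 29. → (30, 29)
4P: (30, 29) + (8, 13). λ = (13 - 29)/(8 - 30) ≡ 21/15 mod 37. 15⁻¹ ≡ 5 (mod 37) since 15·5 = 75 ≡ 1, so λ ≡ 31.
  x = λ² - 30 - 8 = 961 - 38 ≡ 35; y = λ·(30 - 35) - 29 ≡ 1. → (35, 1)
5P: (35, 1) + (8, 13). λ = (13 - 1)/(8 - 35) ≡ 12/10 mod 37. 10⁻¹ ≡ 26 (mod 37), so λ ≡ 16.
  x = λ² - 35 - 8 = 256 - 43 ≡ 28; y = λ·(35 - 28) - 1 ≡ 0. → (28, 0)
6P: (28, 0) + (8, 13). λ = (13 - 0)/(8 - 28) ≡ 13/17 mod 37. 17⁻¹ ≡ 24 (mod 37) since 17·24 = 408 ≡ 1, so λ ≡ 16.
  x = λ² - 28 - 8 = 256 - 36 ≡ 35; y = λ·(28 - 35) - 0 ≡ 36. → (35, 36)
7P: (35, 36) + (8, 13). λ = (13 - 36)/(8 - 35) ≡ 14/10 mod 37. 10⁻¹ ≡ 26 (mod 37) since 10·26 = 260 ≡ 1, so λ ≡ 31.
  x = λ² - 35 - 8 = 961 - 43 ≡ 30; y = λ·(35 - 30) - 36 ≡ 8. → (30, 8)
8P: (30, 8) + (8, 13). λ = (13 - 8)/(8 - 30) ≡ 5/15 mod 37. 15⁻¹ ≡ 5 (mod 37) since 15·5 = 75 ≡ 1, so λ ≡ 25.
  x = λ² - 30 - 8 = 625 - 38 ≡ 32; y = λ·(30 - 32) - 8 ≡ 16. → (32, 16)

(32, 16)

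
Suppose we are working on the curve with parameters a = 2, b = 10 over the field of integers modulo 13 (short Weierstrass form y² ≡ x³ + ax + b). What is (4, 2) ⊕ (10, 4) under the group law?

(4, 2) + (10, 4). λ = (4 - 2)/(10 - 4) ≡ 2/6 mod 13. 6⁻¹ ≡ 11 (mod 13) since 6·11 = 66 ≡ 1, so λ ≡ 9.
  x = λ² - 4 - 10 = 81 - 14 ≡ 2; y = λ·(4 - 2) - 2 ≡ 3. → (2, 3)

(2, 3)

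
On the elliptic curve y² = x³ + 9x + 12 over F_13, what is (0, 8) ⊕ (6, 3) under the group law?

(0, 8) + (6, 3). λ = (3 - 8)/(6 - 0) ≡ 8/6 mod 13. 6⁻¹ ≡ 11 (mod 13), so λ ≡ 10.
  x = λ² - 0 - 6 = 100 - 6 ≡ 3; y = λ·(0 - 3) - 8 ≡ 1. → (3, 1)

(3, 1)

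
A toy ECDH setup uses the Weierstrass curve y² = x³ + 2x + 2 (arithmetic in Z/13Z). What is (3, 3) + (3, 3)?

tangent at (3, 3): λ = (3·3² + 2)/(2·3) ≡ 3/6. 6⁻¹ ≡ 11 (mod 13) since 6·11 = 66 ≡ 1, so λ ≡ 3·11 ≡ 7.
  x = λ² - 3 - 3 = 49 - 6 ≡ 4; y = λ·(3 - 4) - 3 ≡ 3. → (4, 3)

(4, 3)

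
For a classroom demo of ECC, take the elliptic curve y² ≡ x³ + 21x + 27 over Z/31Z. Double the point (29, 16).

(8, 26)

tangent at (29, 16): λ = (3·29² + 21)/(2·16) ≡ 2/1. 1⁻¹ ≡ 1 (mod 31), so λ ≡ 2·1 ≡ 2.
  x = λ² - 29 - 29 = 4 - 58 ≡ 8; y = λ·(29 - 8) - 16 ≡ 26. → (8, 26)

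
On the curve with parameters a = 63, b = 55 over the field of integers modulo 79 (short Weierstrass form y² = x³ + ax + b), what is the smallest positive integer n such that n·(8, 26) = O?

2P: tangent at (8, 26): λ = (3·8² + 63)/(2·26) ≡ 18/52. 52⁻¹ ≡ 38 (mod 79) since 52·38 = 1976 ≡ 1, so λ ≡ 18·38 ≡ 52.
  x = λ² - 8 - 8 = 2704 - 16 ≡ 2; y = λ·(8 - 2) - 26 ≡ 49. → (2, 49)
3P: (2, 49) + (8, 26). λ = (26 - 49)/(8 - 2) ≡ 56/6 mod 79. 6⁻¹ ≡ 66 (mod 79), so λ ≡ 62.
  x = λ² - 2 - 8 = 3844 - 10 ≡ 42; y = λ·(2 - 42) - 49 ≡ 78. → (42, 78)
4P: (42, 78) + (8, 26). λ = (26 - 78)/(8 - 42) ≡ 27/45 mod 79. 45⁻¹ ≡ 72 (mod 79), so λ ≡ 48.
  x = λ² - 42 - 8 = 2304 - 50 ≡ 42; y = λ·(42 - 42) - 78 ≡ 1. → (42, 1)
5P: (42, 1) + (8, 26). λ = (26 - 1)/(8 - 42) ≡ 25/45 mod 79. 45⁻¹ ≡ 72 (mod 79), so λ ≡ 62.
  x = λ² - 42 - 8 = 3844 - 50 ≡ 2; y = λ·(42 - 2) - 1 ≡ 30. → (2, 30)
6P: (2, 30) + (8, 26). λ = (26 - 30)/(8 - 2) ≡ 75/6 mod 79. 6⁻¹ ≡ 66 (mod 79), so λ ≡ 52.
  x = λ² - 2 - 8 = 2704 - 10 ≡ 8; y = λ·(2 - 8) - 30 ≡ 53. → (8, 53)
7P: (8, 53) + (8, 26): same x and y₁ ≡ -y₂, so the sum is O.
7P = O, so the order is 7.

7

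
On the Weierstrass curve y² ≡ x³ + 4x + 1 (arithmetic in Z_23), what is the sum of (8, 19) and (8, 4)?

O

The two points share x = 8 and their y-coordinates satisfy 19 + 4 ≡ 0 (mod 23), so they are inverses. Their sum is O.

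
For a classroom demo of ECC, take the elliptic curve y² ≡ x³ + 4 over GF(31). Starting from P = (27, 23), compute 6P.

O

Double-and-add on 6 = (110)₂. Start with P = (27, 23) for the leading 1-bit.
double: tangent at (27, 23): λ = (3·27² + 0)/(2·23) ≡ 17/15. 15⁻¹ ≡ 29 (mod 31) since 15·29 = 435 ≡ 1, so λ ≡ 17·29 ≡ 28.
  x = λ² - 27 - 27 = 784 - 54 ≡ 17; y = λ·(27 - 17) - 23 ≡ 9. → (17, 9)
add P: (17, 9) + (27, 23). λ = (23 - 9)/(27 - 17) ≡ 14/10 mod 31. 10⁻¹ ≡ 28 (mod 31), so λ ≡ 20.
  x = λ² - 17 - 27 = 400 - 44 ≡ 15; y = λ·(17 - 15) - 9 ≡ 0. → (15, 0)
double: (15, 0) + (15, 0): same x and y₁ ≡ -y₂, so the sum is ∞.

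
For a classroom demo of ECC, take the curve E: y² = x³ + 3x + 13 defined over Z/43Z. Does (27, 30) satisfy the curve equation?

yes

y² = 30² ≡ 40; x³ + 3x + 13 = 19777 ≡ 40 (mod 43). 40 = 40.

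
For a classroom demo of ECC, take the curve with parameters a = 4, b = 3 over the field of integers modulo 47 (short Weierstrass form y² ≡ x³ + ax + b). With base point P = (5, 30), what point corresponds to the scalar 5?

(0, 35)

Double-and-add on 5 = (101)₂. Start with P = (5, 30) for the leading 1-bit.
double: tangent at (5, 30): λ = (3·5² + 4)/(2·30) ≡ 32/13. 13⁻¹ ≡ 29 (mod 47), so λ ≡ 32·29 ≡ 35.
  x = λ² - 5 - 5 = 1225 - 10 ≡ 40; y = λ·(5 - 40) - 30 ≡ 14. → (40, 14)
double: tangent at (40, 14): λ = (3·40² + 4)/(2·14) ≡ 10/28. 28⁻¹ ≡ 42 (mod 47) since 28·42 = 1176 ≡ 1, so λ ≡ 10·42 ≡ 44.
  x = λ² - 40 - 40 = 1936 - 80 ≡ 23; y = λ·(40 - 23) - 14 ≡ 29. → (23, 29)
add P: (23, 29) + (5, 30). λ = (30 - 29)/(5 - 23) ≡ 1/29 mod 47. 29⁻¹ ≡ 13 (mod 47), so λ ≡ 13.
  x = λ² - 23 - 5 = 169 - 28 ≡ 0; y = λ·(23 - 0) - 29 ≡ 35. → (0, 35)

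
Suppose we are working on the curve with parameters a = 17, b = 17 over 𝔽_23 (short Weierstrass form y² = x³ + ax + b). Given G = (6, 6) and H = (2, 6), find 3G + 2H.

First 3G:
Repeated addition: build up to 3G.
2G: tangent at (6, 6): λ = (3·6² + 17)/(2·6) ≡ 10/12. 12⁻¹ ≡ 2 (mod 23) since 12·2 = 24 ≡ 1, so λ ≡ 10·2 ≡ 20.
  x = λ² - 6 - 6 = 400 - 12 ≡ 20; y = λ·(6 - 20) - 6 ≡ 13. → (20, 13)
3G: (20, 13) + (6, 6). λ = (6 - 13)/(6 - 20) ≡ 16/9 mod 23. 9⁻¹ ≡ 18 (mod 23), so λ ≡ 12.
  x = λ² - 20 - 6 = 144 - 26 ≡ 3; y = λ·(20 - 3) - 13 ≡ 7. → (3, 7)
3G = (3, 7).
Next 2H:
Repeated addition: build up to 2H.
2H: tangent at (2, 6): λ = (3·2² + 17)/(2·6) ≡ 6/12. 12⁻¹ ≡ 2 (mod 23), so λ ≡ 6·2 ≡ 12.
  x = λ² - 2 - 2 = 144 - 4 ≡ 2; y = λ·(2 - 2) - 6 ≡ 17. → (2, 17)
2H = (2, 17).
Finally 3G + 2H:
(3, 7) + (2, 17). λ = (17 - 7)/(2 - 3) ≡ 10/22 mod 23. 22⁻¹ ≡ 22 (mod 23) since 22·22 = 484 ≡ 1, so λ ≡ 13.
  x = λ² - 3 - 2 = 169 - 5 ≡ 3; y = λ·(3 - 3) - 7 ≡ 16. → (3, 16)

(3, 16)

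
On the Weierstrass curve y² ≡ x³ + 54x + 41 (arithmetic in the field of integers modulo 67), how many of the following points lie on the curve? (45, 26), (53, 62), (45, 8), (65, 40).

(45, 26): 26² ≡ 6, rhs ≡ 64 → off.
(53, 62): 62² ≡ 25, rhs ≡ 25 → on.
(45, 8): 8² ≡ 64, rhs ≡ 64 → on.
(65, 40): 40² ≡ 59, rhs ≡ 59 → on.

3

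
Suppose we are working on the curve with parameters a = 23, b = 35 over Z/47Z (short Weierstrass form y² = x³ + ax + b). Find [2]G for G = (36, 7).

(11, 31)

tangent at (36, 7): λ = (3·36² + 23)/(2·7) ≡ 10/14. 14⁻¹ ≡ 37 (mod 47), so λ ≡ 10·37 ≡ 41.
  x = λ² - 36 - 36 = 1681 - 72 ≡ 11; y = λ·(36 - 11) - 7 ≡ 31. → (11, 31)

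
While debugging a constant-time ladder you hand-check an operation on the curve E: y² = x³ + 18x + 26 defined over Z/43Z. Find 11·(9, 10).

Write Q = (9, 10).
Repeated addition: build up to 11Q.
2Q: tangent at (9, 10): λ = (3·9² + 18)/(2·10) ≡ 3/20. 20⁻¹ ≡ 28 (mod 43), so λ ≡ 3·28 ≡ 41.
  x = λ² - 9 - 9 = 1681 - 18 ≡ 29; y = λ·(9 - 29) - 10 ≡ 30. → (29, 30)
3Q: (29, 30) + (9, 10). λ = (10 - 30)/(9 - 29) ≡ 23/23 mod 43. 23⁻¹ ≡ 15 (mod 43), so λ ≡ 1.
  x = λ² - 29 - 9 = 1 - 38 ≡ 6; y = λ·(29 - 6) - 30 ≡ 36. → (6, 36)
4Q: (6, 36) + (9, 10). λ = (10 - 36)/(9 - 6) ≡ 17/3 mod 43. 3⁻¹ ≡ 29 (mod 43), so λ ≡ 20.
  x = λ² - 6 - 9 = 400 - 15 ≡ 41; y = λ·(6 - 41) - 36 ≡ 38. → (41, 38)
5Q: (41, 38) + (9, 10). λ = (10 - 38)/(9 - 41) ≡ 15/11 mod 43. 11⁻¹ ≡ 4 (mod 43), so λ ≡ 17.
  x = λ² - 41 - 9 = 289 - 50 ≡ 24; y = λ·(41 - 24) - 38 ≡ 36. → (24, 36)
6Q: (24, 36) + (9, 10). λ = (10 - 36)/(9 - 24) ≡ 17/28 mod 43. 28⁻¹ ≡ 20 (mod 43), so λ ≡ 39.
  x = λ² - 24 - 9 = 1521 - 33 ≡ 26; y = λ·(24 - 26) - 36 ≡ 15. → (26, 15)
7Q: (26, 15) + (9, 10). λ = (10 - 15)/(9 - 26) ≡ 38/26 mod 43. 26⁻¹ ≡ 5 (mod 43), so λ ≡ 18.
  x = λ² - 26 - 9 = 324 - 35 ≡ 31; y = λ·(26 - 31) - 15 ≡ 24. → (31, 24)
8Q: (31, 24) + (9, 10). λ = (10 - 24)/(9 - 31) ≡ 29/21 mod 43. 21⁻¹ ≡ 41 (mod 43), so λ ≡ 28.
  x = λ² - 31 - 9 = 784 - 40 ≡ 13; y = λ·(31 - 13) - 24 ≡ 7. → (13, 7)
9Q: (13, 7) + (9, 10). λ = (10 - 7)/(9 - 13) ≡ 3/39 mod 43. 39⁻¹ ≡ 32 (mod 43), so λ ≡ 10.
  x = λ² - 13 - 9 = 100 - 22 ≡ 35; y = λ·(13 - 35) - 7 ≡ 31. → (35, 31)
10Q: (35, 31) + (9, 10). λ = (10 - 31)/(9 - 35) ≡ 22/17 mod 43. 17⁻¹ ≡ 38 (mod 43), so λ ≡ 19.
  x = λ² - 35 - 9 = 361 - 44 ≡ 16; y = λ·(35 - 16) - 31 ≡ 29. → (16, 29)
11Q: (16, 29) + (9, 10). λ = (10 - 29)/(9 - 16) ≡ 24/36 mod 43. 36⁻¹ ≡ 6 (mod 43), so λ ≡ 15.
  x = λ² - 16 - 9 = 225 - 25 ≡ 28; y = λ·(16 - 28) - 29 ≡ 6. → (28, 6)

(28, 6)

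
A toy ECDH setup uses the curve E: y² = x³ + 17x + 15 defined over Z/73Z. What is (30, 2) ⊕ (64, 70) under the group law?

(30, 2) + (64, 70). λ = (70 - 2)/(64 - 30) ≡ 68/34 mod 73. 34⁻¹ ≡ 58 (mod 73), so λ ≡ 2.
  x = λ² - 30 - 64 = 4 - 94 ≡ 56; y = λ·(30 - 56) - 2 ≡ 19. → (56, 19)

(56, 19)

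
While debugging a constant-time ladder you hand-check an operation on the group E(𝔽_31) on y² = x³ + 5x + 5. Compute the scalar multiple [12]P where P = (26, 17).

Double-and-add on 12 = (1100)₂. Start with P = (26, 17) for the leading 1-bit.
double: tangent at (26, 17): λ = (3·26² + 5)/(2·17) ≡ 18/3. 3⁻¹ ≡ 21 (mod 31), so λ ≡ 18·21 ≡ 6.
  x = λ² - 26 - 26 = 36 - 52 ≡ 15; y = λ·(26 - 15) - 17 ≡ 18. → (15, 18)
add P: (15, 18) + (26, 17). λ = (17 - 18)/(26 - 15) ≡ 30/11 mod 31. 11⁻¹ ≡ 17 (mod 31), so λ ≡ 14.
  x = λ² - 15 - 26 = 196 - 41 ≡ 0; y = λ·(15 - 0) - 18 ≡ 6. → (0, 6)
double: tangent at (0, 6): λ = (3·0² + 5)/(2·6) ≡ 5/12. 12⁻¹ ≡ 13 (mod 31), so λ ≡ 5·13 ≡ 3.
  x = λ² - 0 - 0 = 9 - 0 ≡ 9; y = λ·(0 - 9) - 6 ≡ 29. → (9, 29)
double: tangent at (9, 29): λ = (3·9² + 5)/(2·29) ≡ 0/27. 27⁻¹ ≡ 23 (mod 31) since 27·23 = 621 ≡ 1, so λ ≡ 0·23 ≡ 0.
  x = λ² - 9 - 9 = 0 - 18 ≡ 13; y = λ·(9 - 13) - 29 ≡ 2. → (13, 2)

(13, 2)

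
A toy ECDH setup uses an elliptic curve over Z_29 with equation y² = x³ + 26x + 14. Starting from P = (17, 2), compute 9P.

O

Repeated addition: build up to 9P.
2P: tangent at (17, 2): λ = (3·17² + 26)/(2·2) ≡ 23/4. 4⁻¹ ≡ 22 (mod 29), so λ ≡ 23·22 ≡ 13.
  x = λ² - 17 - 17 = 169 - 34 ≡ 19; y = λ·(17 - 19) - 2 ≡ 1. → (19, 1)
3P: (19, 1) + (17, 2). λ = (2 - 1)/(17 - 19) ≡ 1/27 mod 29. 27⁻¹ ≡ 14 (mod 29), so λ ≡ 14.
  x = λ² - 19 - 17 = 196 - 36 ≡ 15; y = λ·(19 - 15) - 1 ≡ 26. → (15, 26)
4P: (15, 26) + (17, 2). λ = (2 - 26)/(17 - 15) ≡ 5/2 mod 29. 2⁻¹ ≡ 15 (mod 29), so λ ≡ 17.
  x = λ² - 15 - 17 = 289 - 32 ≡ 25; y = λ·(15 - 25) - 26 ≡ 7. → (25, 7)
5P: (25, 7) + (17, 2). λ = (2 - 7)/(17 - 25) ≡ 24/21 mod 29. 21⁻¹ ≡ 18 (mod 29), so λ ≡ 26.
  x = λ² - 25 - 17 = 676 - 42 ≡ 25; y = λ·(25 - 25) - 7 ≡ 22. → (25, 22)
6P: (25, 22) + (17, 2). λ = (2 - 22)/(17 - 25) ≡ 9/21 mod 29. 21⁻¹ ≡ 18 (mod 29) since 21·18 = 378 ≡ 1, so λ ≡ 17.
  x = λ² - 25 - 17 = 289 - 42 ≡ 15; y = λ·(25 - 15) - 22 ≡ 3. → (15, 3)
7P: (15, 3) + (17, 2). λ = (2 - 3)/(17 - 15) ≡ 28/2 mod 29. 2⁻¹ ≡ 15 (mod 29) since 2·15 = 30 ≡ 1, so λ ≡ 14.
  x = λ² - 15 - 17 = 196 - 32 ≡ 19; y = λ·(15 - 19) - 3 ≡ 28. → (19, 28)
8P: (19, 28) + (17, 2). λ = (2 - 28)/(17 - 19) ≡ 3/27 mod 29. 27⁻¹ ≡ 14 (mod 29), so λ ≡ 13.
  x = λ² - 19 - 17 = 169 - 36 ≡ 17; y = λ·(19 - 17) - 28 ≡ 27. → (17, 27)
9P: (17, 27) + (17, 2): same x and y₁ ≡ -y₂, so the sum is O.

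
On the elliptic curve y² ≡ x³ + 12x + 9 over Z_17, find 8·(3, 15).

(3, 2)

Write Q = (3, 15).
Repeated addition: build up to 8Q.
2Q: tangent at (3, 15): λ = (3·3² + 12)/(2·15) ≡ 5/13. 13⁻¹ ≡ 4 (mod 17), so λ ≡ 5·4 ≡ 3.
  x = λ² - 3 - 3 = 9 - 6 ≡ 3; y = λ·(3 - 3) - 15 ≡ 2. → (3, 2)
3Q: (3, 2) + (3, 15): same x and y₁ ≡ -y₂, so the sum is 𝒪.
4Q: 𝒪 + (3, 15) = (3, 15) (identity).
5Q: tangent at (3, 15): λ = (3·3² + 12)/(2·15) ≡ 5/13. 13⁻¹ ≡ 4 (mod 17) since 13·4 = 52 ≡ 1, so λ ≡ 5·4 ≡ 3.
  x = λ² - 3 - 3 = 9 - 6 ≡ 3; y = λ·(3 - 3) - 15 ≡ 2. → (3, 2)
6Q: (3, 2) + (3, 15): same x and y₁ ≡ -y₂, so the sum is 𝒪.
7Q: 𝒪 + (3, 15) = (3, 15) (identity).
8Q: tangent at (3, 15): λ = (3·3² + 12)/(2·15) ≡ 5/13. 13⁻¹ ≡ 4 (mod 17) since 13·4 = 52 ≡ 1, so λ ≡ 5·4 ≡ 3.
  x = λ² - 3 - 3 = 9 - 6 ≡ 3; y = λ·(3 - 3) - 15 ≡ 2. → (3, 2)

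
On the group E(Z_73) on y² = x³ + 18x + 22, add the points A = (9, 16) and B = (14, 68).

(9, 16) + (14, 68). λ = (68 - 16)/(14 - 9) ≡ 52/5 mod 73. 5⁻¹ ≡ 44 (mod 73), so λ ≡ 25.
  x = λ² - 9 - 14 = 625 - 23 ≡ 18; y = λ·(9 - 18) - 16 ≡ 51. → (18, 51)

(18, 51)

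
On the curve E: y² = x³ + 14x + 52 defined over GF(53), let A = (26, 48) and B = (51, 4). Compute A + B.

(26, 48) + (51, 4). λ = (4 - 48)/(51 - 26) ≡ 9/25 mod 53. 25⁻¹ ≡ 17 (mod 53) since 25·17 = 425 ≡ 1, so λ ≡ 47.
  x = λ² - 26 - 51 = 2209 - 77 ≡ 12; y = λ·(26 - 12) - 48 ≡ 27. → (12, 27)

(12, 27)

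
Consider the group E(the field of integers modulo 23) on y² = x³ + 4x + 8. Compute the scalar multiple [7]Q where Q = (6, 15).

Double-and-add on 7 = (111)₂. Start with Q = (6, 15) for the leading 1-bit.
double: tangent at (6, 15): λ = (3·6² + 4)/(2·15) ≡ 20/7. 7⁻¹ ≡ 10 (mod 23) since 7·10 = 70 ≡ 1, so λ ≡ 20·10 ≡ 16.
  x = λ² - 6 - 6 = 256 - 12 ≡ 14; y = λ·(6 - 14) - 15 ≡ 18. → (14, 18)
add Q: (14, 18) + (6, 15). λ = (15 - 18)/(6 - 14) ≡ 20/15 mod 23. 15⁻¹ ≡ 20 (mod 23), so λ ≡ 9.
  x = λ² - 14 - 6 = 81 - 20 ≡ 15; y = λ·(14 - 15) - 18 ≡ 19. → (15, 19)
double: tangent at (15, 19): λ = (3·15² + 4)/(2·19) ≡ 12/15. 15⁻¹ ≡ 20 (mod 23), so λ ≡ 12·20 ≡ 10.
  x = λ² - 15 - 15 = 100 - 30 ≡ 1; y = λ·(15 - 1) - 19 ≡ 6. → (1, 6)
add Q: (1, 6) + (6, 15). λ = (15 - 6)/(6 - 1) ≡ 9/5 mod 23. 5⁻¹ ≡ 14 (mod 23), so λ ≡ 11.
  x = λ² - 1 - 6 = 121 - 7 ≡ 22; y = λ·(1 - 22) - 6 ≡ 16. → (22, 16)

(22, 16)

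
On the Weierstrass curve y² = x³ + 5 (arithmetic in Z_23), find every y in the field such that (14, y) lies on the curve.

9, 14

x³ + 0x + 5 = 2749 ≡ 12 (mod 23).
Square roots of 12 mod 23: 9 and 14 (since 9² = 81 ≡ 12).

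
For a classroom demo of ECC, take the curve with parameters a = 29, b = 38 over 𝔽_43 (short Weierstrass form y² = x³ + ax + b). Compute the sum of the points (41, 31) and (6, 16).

(41, 31) + (6, 16). λ = (16 - 31)/(6 - 41) ≡ 28/8 mod 43. 8⁻¹ ≡ 27 (mod 43), so λ ≡ 25.
  x = λ² - 41 - 6 = 625 - 47 ≡ 19; y = λ·(41 - 19) - 31 ≡ 3. → (19, 3)

(19, 3)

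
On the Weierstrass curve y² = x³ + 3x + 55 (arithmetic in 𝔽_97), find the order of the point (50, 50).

3

2P: tangent at (50, 50): λ = (3·50² + 3)/(2·50) ≡ 34/3. 3⁻¹ ≡ 65 (mod 97), so λ ≡ 34·65 ≡ 76.
  x = λ² - 50 - 50 = 5776 - 100 ≡ 50; y = λ·(50 - 50) - 50 ≡ 47. → (50, 47)
3P: (50, 47) + (50, 50): same x and y₁ ≡ -y₂, so the sum is O.
3P = O, so the order is 3.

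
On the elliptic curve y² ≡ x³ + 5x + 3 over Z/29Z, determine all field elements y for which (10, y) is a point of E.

x³ + 5x + 3 = 1053 ≡ 9 (mod 29).
Square roots of 9 mod 29: 3 and 26 (since 3² = 9 ≡ 9).

3, 26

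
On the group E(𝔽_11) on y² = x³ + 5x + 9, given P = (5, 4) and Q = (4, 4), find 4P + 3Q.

First 4P:
Repeated addition: build up to 4P.
2P: tangent at (5, 4): λ = (3·5² + 5)/(2·4) ≡ 3/8. 8⁻¹ ≡ 7 (mod 11) since 8·7 = 56 ≡ 1, so λ ≡ 3·7 ≡ 10.
  x = λ² - 5 - 5 = 100 - 10 ≡ 2; y = λ·(5 - 2) - 4 ≡ 4. → (2, 4)
3P: (2, 4) + (5, 4). λ = (4 - 4)/(5 - 2) ≡ 0/3 mod 11. 3⁻¹ ≡ 4 (mod 11), so λ ≡ 0.
  x = λ² - 2 - 5 = 0 - 7 ≡ 4; y = λ·(2 - 4) - 4 ≡ 7. → (4, 7)
4P: (4, 7) + (5, 4). λ = (4 - 7)/(5 - 4) ≡ 8/1 mod 11. 1⁻¹ ≡ 1 (mod 11) since 1·1 = 1 ≡ 1, so λ ≡ 8.
  x = λ² - 4 - 5 = 64 - 9 ≡ 0; y = λ·(4 - 0) - 7 ≡ 3. → (0, 3)
4P = (0, 3).
Next 3Q:
Repeated addition: build up to 3Q.
2Q: tangent at (4, 4): λ = (3·4² + 5)/(2·4) ≡ 9/8. 8⁻¹ ≡ 7 (mod 11) since 8·7 = 56 ≡ 1, so λ ≡ 9·7 ≡ 8.
  x = λ² - 4 - 4 = 64 - 8 ≡ 1; y = λ·(4 - 1) - 4 ≡ 9. → (1, 9)
3Q: (1, 9) + (4, 4). λ = (4 - 9)/(4 - 1) ≡ 6/3 mod 11. 3⁻¹ ≡ 4 (mod 11) since 3·4 = 12 ≡ 1, so λ ≡ 2.
  x = λ² - 1 - 4 = 4 - 5 ≡ 10; y = λ·(1 - 10) - 9 ≡ 6. → (10, 6)
3Q = (10, 6).
Finally 4P + 3Q:
(0, 3) + (10, 6). λ = (6 - 3)/(10 - 0) ≡ 3/10 mod 11. 10⁻¹ ≡ 10 (mod 11), so λ ≡ 8.
  x = λ² - 0 - 10 = 64 - 10 ≡ 10; y = λ·(0 - 10) - 3 ≡ 5. → (10, 5)

(10, 5)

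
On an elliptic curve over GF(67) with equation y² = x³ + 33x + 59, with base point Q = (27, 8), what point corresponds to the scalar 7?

Repeated addition: build up to 7Q.
2Q: tangent at (27, 8): λ = (3·27² + 33)/(2·8) ≡ 9/16. 16⁻¹ ≡ 21 (mod 67) since 16·21 = 336 ≡ 1, so λ ≡ 9·21 ≡ 55.
  x = λ² - 27 - 27 = 3025 - 54 ≡ 23; y = λ·(27 - 23) - 8 ≡ 11. → (23, 11)
3Q: (23, 11) + (27, 8). λ = (8 - 11)/(27 - 23) ≡ 64/4 mod 67. 4⁻¹ ≡ 17 (mod 67), so λ ≡ 16.
  x = λ² - 23 - 27 = 256 - 50 ≡ 5; y = λ·(23 - 5) - 11 ≡ 9. → (5, 9)
4Q: (5, 9) + (27, 8). λ = (8 - 9)/(27 - 5) ≡ 66/22 mod 67. 22⁻¹ ≡ 64 (mod 67), so λ ≡ 3.
  x = λ² - 5 - 27 = 9 - 32 ≡ 44; y = λ·(5 - 44) - 9 ≡ 8. → (44, 8)
5Q: (44, 8) + (27, 8). λ = (8 - 8)/(27 - 44) ≡ 0/50 mod 67. 50⁻¹ ≡ 63 (mod 67), so λ ≡ 0.
  x = λ² - 44 - 27 = 0 - 71 ≡ 63; y = λ·(44 - 63) - 8 ≡ 59. → (63, 59)
6Q: (63, 59) + (27, 8). λ = (8 - 59)/(27 - 63) ≡ 16/31 mod 67. 31⁻¹ ≡ 13 (mod 67) since 31·13 = 403 ≡ 1, so λ ≡ 7.
  x = λ² - 63 - 27 = 49 - 90 ≡ 26; y = λ·(63 - 26) - 59 ≡ 66. → (26, 66)
7Q: (26, 66) + (27, 8). λ = (8 - 66)/(27 - 26) ≡ 9/1 mod 67. 1⁻¹ ≡ 1 (mod 67) since 1·1 = 1 ≡ 1, so λ ≡ 9.
  x = λ² - 26 - 27 = 81 - 53 ≡ 28; y = λ·(26 - 28) - 66 ≡ 50. → (28, 50)

(28, 50)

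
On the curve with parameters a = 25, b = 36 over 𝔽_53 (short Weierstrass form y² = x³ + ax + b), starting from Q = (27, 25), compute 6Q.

(24, 16)

Repeated addition: build up to 6Q.
2Q: tangent at (27, 25): λ = (3·27² + 25)/(2·25) ≡ 39/50. 50⁻¹ ≡ 35 (mod 53) since 50·35 = 1750 ≡ 1, so λ ≡ 39·35 ≡ 40.
  x = λ² - 27 - 27 = 1600 - 54 ≡ 9; y = λ·(27 - 9) - 25 ≡ 6. → (9, 6)
3Q: (9, 6) + (27, 25). λ = (25 - 6)/(27 - 9) ≡ 19/18 mod 53. 18⁻¹ ≡ 3 (mod 53), so λ ≡ 4.
  x = λ² - 9 - 27 = 16 - 36 ≡ 33; y = λ·(9 - 33) - 6 ≡ 4. → (33, 4)
4Q: (33, 4) + (27, 25). λ = (25 - 4)/(27 - 33) ≡ 21/47 mod 53. 47⁻¹ ≡ 44 (mod 53) since 47·44 = 2068 ≡ 1, so λ ≡ 23.
  x = λ² - 33 - 27 = 529 - 60 ≡ 45; y = λ·(33 - 45) - 4 ≡ 38. → (45, 38)
5Q: (45, 38) + (27, 25). λ = (25 - 38)/(27 - 45) ≡ 40/35 mod 53. 35⁻¹ ≡ 50 (mod 53), so λ ≡ 39.
  x = λ² - 45 - 27 = 1521 - 72 ≡ 18; y = λ·(45 - 18) - 38 ≡ 8. → (18, 8)
6Q: (18, 8) + (27, 25). λ = (25 - 8)/(27 - 18) ≡ 17/9 mod 53. 9⁻¹ ≡ 6 (mod 53) since 9·6 = 54 ≡ 1, so λ ≡ 49.
  x = λ² - 18 - 27 = 2401 - 45 ≡ 24; y = λ·(18 - 24) - 8 ≡ 16. → (24, 16)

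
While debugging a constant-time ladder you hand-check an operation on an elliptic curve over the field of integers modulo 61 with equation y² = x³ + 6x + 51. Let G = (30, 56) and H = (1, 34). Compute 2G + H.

First 2G:
Repeated addition: build up to 2G.
2G: tangent at (30, 56): λ = (3·30² + 6)/(2·56) ≡ 22/51. 51⁻¹ ≡ 6 (mod 61), so λ ≡ 22·6 ≡ 10.
  x = λ² - 30 - 30 = 100 - 60 ≡ 40; y = λ·(30 - 40) - 56 ≡ 27. → (40, 27)
2G = (40, 27).
Finally 2G + H:
(40, 27) + (1, 34). λ = (34 - 27)/(1 - 40) ≡ 7/22 mod 61. 22⁻¹ ≡ 25 (mod 61) since 22·25 = 550 ≡ 1, so λ ≡ 53.
  x = λ² - 40 - 1 = 2809 - 41 ≡ 23; y = λ·(40 - 23) - 27 ≡ 20. → (23, 20)

(23, 20)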